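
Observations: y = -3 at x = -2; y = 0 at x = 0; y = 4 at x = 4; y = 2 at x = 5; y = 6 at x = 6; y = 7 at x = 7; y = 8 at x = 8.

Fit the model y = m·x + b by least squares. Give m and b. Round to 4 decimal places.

m = 1.0366, b = -0.7178

Entries of MᵀM: Σx·x = 194, Σx = 28, Σ1 = 7.
And Σx·y = 181, Σy = 24.
So MᵀM·[m, b]ᵀ = Mᵀy: [[194, 28]; [28, 7]]·[m, b]ᵀ = [181, 24]ᵀ.
det = 194·7 − 28² = 574.
m = (181·7 − 28·24)/574 = 85/82; b = (194·24 − 28·181)/574 = -206/287.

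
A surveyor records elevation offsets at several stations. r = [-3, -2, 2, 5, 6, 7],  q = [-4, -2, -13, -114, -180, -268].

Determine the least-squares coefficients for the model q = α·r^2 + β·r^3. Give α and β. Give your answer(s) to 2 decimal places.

Forming MᵀM = [[4435, 27465]; [27465, 180787]] and Mᵀq = [-22558, -145034]ᵀ gives MᵀM·[α, β]ᵀ = Mᵀq.
Eliminating β: 180787·(row 1) − 27465·(row 2) gives 47464120·α = 180787·(-22558) − 27465·(-145034) = -94834336, so α = -11854292/5933015.
Then β = ((-145034) − 27465·(-11854292/5933015))/180787 = -591758/1186603.

α = -2.00, β = -0.50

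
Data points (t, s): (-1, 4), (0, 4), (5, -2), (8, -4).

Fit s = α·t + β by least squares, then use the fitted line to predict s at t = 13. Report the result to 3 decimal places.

ŝ = -9.130

With design matrix X, XᵀX = [[90, 12]; [12, 4]] and Xᵀs = [-46, 2]ᵀ.
Determinant 90·4 − 12² = 216.
α = ((-46)·4 − 12·2)/216 = -26/27; β = (90·2 − 12·(-46))/216 = 61/18.
At t = 13: ŝ = (-26/27)·(13) + (61/18)·(1) = -493/54.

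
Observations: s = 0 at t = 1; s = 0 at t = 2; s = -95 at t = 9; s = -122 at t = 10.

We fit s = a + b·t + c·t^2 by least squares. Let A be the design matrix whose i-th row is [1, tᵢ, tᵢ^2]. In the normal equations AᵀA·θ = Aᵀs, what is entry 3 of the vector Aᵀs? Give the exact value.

Entry 3 ↔ basis t^2, so (Aᵀs)_{3} = Σᵢ (t^2)·sᵢ = (1)·(0) + (4)·(0) + (81)·(-95) + (100)·(-122) = -19895.

-19895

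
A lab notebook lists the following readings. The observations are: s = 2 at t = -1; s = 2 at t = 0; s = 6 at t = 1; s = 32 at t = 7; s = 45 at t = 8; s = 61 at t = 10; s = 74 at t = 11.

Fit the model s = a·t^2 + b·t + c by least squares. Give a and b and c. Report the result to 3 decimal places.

Sums needed: Σt^2·t^2 = 31140, Σt^2·t = 3186, Σt^2 = 336, Σt·t = 336, Σt = 36, Σ1 = 7.
Right-hand side: Σt^2·s = 19510, Σt·s = 2012, Σs = 222.
Normal equations: [[31140, 3186, 336]; [3186, 336, 36]; [336, 36, 7]]·[a, b, c]ᵀ = [19510, 2012, 222]ᵀ.
Row-reducing yields a = 38974/81027, b = 10085/9003, c = 77390/27009.

a = 0.481, b = 1.120, c = 2.865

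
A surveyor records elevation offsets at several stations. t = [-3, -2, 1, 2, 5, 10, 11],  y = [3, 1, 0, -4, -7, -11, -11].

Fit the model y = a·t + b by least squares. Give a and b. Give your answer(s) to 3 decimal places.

From the data, Σt·t = 264, Σt = 24, Σ1 = 7.
For Mᵀy: Σt·y = -285, Σy = -29.
So MᵀM·[a, b]ᵀ = Mᵀy: [[264, 24]; [24, 7]]·[a, b]ᵀ = [-285, -29]ᵀ.
Δ = 264·7 − 24² = 1272.
a = ((-285)·7 − 24·(-29))/1272 = -433/424; b = (264·(-29) − 24·(-285))/1272 = -34/53.

a = -1.021, b = -0.642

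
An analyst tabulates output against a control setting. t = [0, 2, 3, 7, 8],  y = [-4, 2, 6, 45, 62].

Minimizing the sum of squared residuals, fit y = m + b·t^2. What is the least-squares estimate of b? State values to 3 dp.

With design matrix M, MᵀM = [[5, 126]; [126, 6594]] and Mᵀy = [111, 6235]ᵀ.
Determinant 5·6594 − 126² = 17094.
m = (111·6594 − 126·6235)/17094 = -1278/407; b = (5·6235 − 126·111)/17094 = 17189/17094.

b = 1.006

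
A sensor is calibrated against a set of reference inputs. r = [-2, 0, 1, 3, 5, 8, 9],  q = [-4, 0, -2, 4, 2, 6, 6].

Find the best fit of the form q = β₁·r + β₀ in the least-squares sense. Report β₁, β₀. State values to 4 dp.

β₁ = 0.8736, β₀ = -1.2809

Setting ∂/∂β₁ … = 0 gives: 184·β₁ + 24·β₀ = 130;  24·β₁ + 7·β₀ = 12.
Eliminating β₀: 7·(row 1) − 24·(row 2) gives 712·β₁ = 7·130 − 24·12 = 622, so β₁ = 311/356.
Then β₀ = (12 − 24·(311/356))/7 = -114/89.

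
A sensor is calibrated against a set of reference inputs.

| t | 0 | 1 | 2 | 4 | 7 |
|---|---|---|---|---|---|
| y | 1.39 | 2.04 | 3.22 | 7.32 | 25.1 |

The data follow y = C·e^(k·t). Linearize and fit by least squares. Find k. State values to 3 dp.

k = 0.415

Let Y = ln y. Fitting Y = k·t + ln C by least squares:
Σt = 14.0000, Σ(t)² = 70.0000, Σln y = 7.4251, Σt·ln y = 33.5742.
Equations: 70.0000·k + 14.0000·ln C = 33.5742;  14.0000·k + 5·ln C = 7.4251.
Solving (det = 154.0000): k = 0.41506, ln C = 0.32285.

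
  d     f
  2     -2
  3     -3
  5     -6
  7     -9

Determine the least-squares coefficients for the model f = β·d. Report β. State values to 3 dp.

β = -1.218

The normal equations are: 87·β = -106.
β = (-106)/87 = -1.21839.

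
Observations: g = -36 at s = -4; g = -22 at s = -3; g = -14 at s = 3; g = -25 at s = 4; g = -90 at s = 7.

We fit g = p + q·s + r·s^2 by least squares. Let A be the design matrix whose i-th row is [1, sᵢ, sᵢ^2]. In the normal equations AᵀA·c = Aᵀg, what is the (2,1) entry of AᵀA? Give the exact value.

Row 2 ↔ basis s, column 1 ↔ basis 1, so (AᵀA)_{2,1} = Σᵢ s = (-4)·(1) + (-3)·(1) + (3)·(1) + (4)·(1) + (7)·(1) = 7.

7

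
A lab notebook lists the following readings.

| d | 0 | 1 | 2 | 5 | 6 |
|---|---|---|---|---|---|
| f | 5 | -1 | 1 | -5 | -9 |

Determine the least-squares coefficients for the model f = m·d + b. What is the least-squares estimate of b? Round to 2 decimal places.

MᵀM·[m, b]ᵀ = Mᵀf reads: 66·m + 14·b = -78;  14·m + 5·b = -9.
det = 66·5 − 14² = 134.
m = ((-78)·5 − 14·(-9))/134 = -132/67; b = (66·(-9) − 14·(-78))/134 = 249/67.

b = 3.72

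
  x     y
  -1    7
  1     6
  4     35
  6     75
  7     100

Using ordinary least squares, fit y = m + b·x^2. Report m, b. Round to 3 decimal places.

MᵀM·[m, b]ᵀ = Mᵀy reads: 5·m + 103·b = 223;  103·m + 3955·b = 8173.
(Σ1 = 5, Σx^2 = 103, Σx^2·x^2 = 3955, Σy = 223, Σx^2·y = 8173.)
Eliminating b: 3955·(row 1) − 103·(row 2) gives 9166·m = 3955·223 − 103·8173 = 40146, so m = 20073/4583.
Then b = (8173 − 103·(20073/4583))/3955 = 8948/4583.

m = 4.380, b = 1.952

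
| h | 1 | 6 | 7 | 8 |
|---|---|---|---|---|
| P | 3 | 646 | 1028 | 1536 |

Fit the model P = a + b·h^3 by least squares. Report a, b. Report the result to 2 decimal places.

Entries of MᵀM: Σ1 = 4, Σh^3 = 1072, Σh^3·h^3 = 426450.
For MᵀP: ΣP = 3213, Σh^3·P = 1278575.
MᵀM·[a, b]ᵀ = MᵀP becomes [[4, 1072]; [1072, 426450]]·[a, b]ᵀ = [3213, 1278575]ᵀ.
Δ = 4·426450 − 1072² = 556616.
a = (3213·426450 − 1072·1278575)/556616 = -224275/278308; b = (4·1278575 − 1072·3213)/556616 = 417491/139154.

a = -0.81, b = 3.00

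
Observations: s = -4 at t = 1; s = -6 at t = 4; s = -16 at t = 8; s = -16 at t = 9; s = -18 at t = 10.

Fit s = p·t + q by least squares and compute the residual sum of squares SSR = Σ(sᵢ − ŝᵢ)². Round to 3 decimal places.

SSR = 6.881

Entries of XᵀX: Σt·t = 262, Σt = 32, Σ1 = 5.
For Xᵀs: Σt·s = -480, Σs = -60.
Normal equations: [[262, 32]; [32, 5]]·[p, q]ᵀ = [-480, -60]ᵀ.
det = 262·5 − 32² = 286.
p = ((-480)·5 − 32·(-60))/286 = -240/143; q = (262·(-60) − 32·(-480))/286 = -180/143.
Residuals: -152/143, 282/143, -188/143, 4/11, 6/143; SSR = 984/143.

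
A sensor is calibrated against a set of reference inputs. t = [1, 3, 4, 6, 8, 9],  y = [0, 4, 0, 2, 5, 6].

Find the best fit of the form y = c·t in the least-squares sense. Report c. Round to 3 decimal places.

c = 0.570

Sums needed: Σt·t = 207.
Right-hand side: Σt·y = 118.
Normal equations: [[207]]·[c]ᵀ = [118]ᵀ.
c = 118/207 = 0.570048.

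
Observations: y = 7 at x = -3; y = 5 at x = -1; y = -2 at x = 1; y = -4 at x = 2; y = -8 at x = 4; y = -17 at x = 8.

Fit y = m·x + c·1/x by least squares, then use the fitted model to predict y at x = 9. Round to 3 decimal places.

With design matrix A, AᵀA = [[95, 6]; [6, 1405/576]] and Aᵀy = [-204, -371/24]ᵀ.
det = 95·(1405/576) − 6² = 112739/576.
m = ((-204)·(1405/576) − 6·(-371/24))/(112739/576) = -233196/112739; c = (95·(-371/24) − 6·(-204))/(112739/576) = -140856/112739.
At x = 9: ŷ = (-233196/112739)·(9) + (-140856/112739)·(1/9) = -6343244/338217.

ŷ = -18.755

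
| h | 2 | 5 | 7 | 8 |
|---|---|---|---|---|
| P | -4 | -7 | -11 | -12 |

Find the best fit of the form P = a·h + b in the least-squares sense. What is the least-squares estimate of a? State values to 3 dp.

Compute the Gram sums: Σh·h = 142, Σh = 22, Σ1 = 4.
Right-hand side: Σh·P = -216, ΣP = -34.
So AᵀA·[a, b]ᵀ = AᵀP: [[142, 22]; [22, 4]]·[a, b]ᵀ = [-216, -34]ᵀ.
Δ = 142·4 − 22² = 84.
a = ((-216)·4 − 22·(-34))/84 = -29/21; b = (142·(-34) − 22·(-216))/84 = -19/21.

a = -1.381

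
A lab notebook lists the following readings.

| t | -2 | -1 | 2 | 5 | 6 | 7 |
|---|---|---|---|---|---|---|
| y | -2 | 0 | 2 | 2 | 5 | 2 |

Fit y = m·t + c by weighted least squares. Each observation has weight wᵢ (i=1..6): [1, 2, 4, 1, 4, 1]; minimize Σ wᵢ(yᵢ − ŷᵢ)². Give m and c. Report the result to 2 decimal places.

m = 0.61, c = 0.42

Normal-equation sums: Σwᵢ·t·t = 240, Σwᵢ·t = 40, Σwᵢ·1 = 13.
Moment sums: Σwᵢ·t·y = 164, Σwᵢ·y = 30.
Determinant 240·13 − 40² = 1520.
m = (164·13 − 40·30)/1520 = 233/380; c = (240·30 − 40·164)/1520 = 8/19.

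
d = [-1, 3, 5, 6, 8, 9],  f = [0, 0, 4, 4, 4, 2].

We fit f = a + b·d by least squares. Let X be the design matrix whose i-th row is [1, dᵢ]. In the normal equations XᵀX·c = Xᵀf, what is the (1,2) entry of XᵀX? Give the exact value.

30

Row 1 ↔ basis 1, column 2 ↔ basis d, so (XᵀX)_{1,2} = Σᵢ d = (1)·(-1) + (1)·(3) + (1)·(5) + (1)·(6) + (1)·(8) + (1)·(9) = 30.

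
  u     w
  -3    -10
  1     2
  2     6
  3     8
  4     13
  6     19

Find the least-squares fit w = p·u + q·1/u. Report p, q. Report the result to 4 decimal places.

p = 3.2163, q = -1.2040

With design matrix X, XᵀX = [[75, 6]; [6, 25/16]] and Xᵀw = [234, 209/12]ᵀ.
Δ = 75·(25/16) − 6² = 1299/16.
p = (234·(25/16) − 6·(209/12))/(1299/16) = 4178/1299; q = (75·(209/12) − 6·234)/(1299/16) = -1564/1299.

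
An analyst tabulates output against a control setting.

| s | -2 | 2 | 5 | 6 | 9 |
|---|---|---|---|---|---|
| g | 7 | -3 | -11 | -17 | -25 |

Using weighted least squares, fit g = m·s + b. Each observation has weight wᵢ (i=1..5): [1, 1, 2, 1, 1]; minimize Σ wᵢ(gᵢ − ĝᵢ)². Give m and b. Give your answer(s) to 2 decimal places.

The normal equations are: 175·m + 25·b = -457;  25·m + 6·b = -60.
Δ = 175·6 − 25² = 425.
m = ((-457)·6 − 25·(-60))/425 = -1242/425; b = (175·(-60) − 25·(-457))/425 = 37/17.

m = -2.92, b = 2.18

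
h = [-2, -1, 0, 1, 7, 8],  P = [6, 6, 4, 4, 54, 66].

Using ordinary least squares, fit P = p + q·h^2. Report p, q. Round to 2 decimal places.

MᵀM·[p, q]ᵀ = MᵀP reads: 6·p + 119·q = 140;  119·p + 6515·q = 6904.
(Σ1 = 6, Σh^2 = 119, Σh^2·h^2 = 6515, ΣP = 140, Σh^2·P = 6904.)
Δ = 6·6515 − 119² = 24929.
p = (140·6515 − 119·6904)/24929 = 90524/24929; q = (6·6904 − 119·140)/24929 = 24764/24929.

p = 3.63, q = 0.99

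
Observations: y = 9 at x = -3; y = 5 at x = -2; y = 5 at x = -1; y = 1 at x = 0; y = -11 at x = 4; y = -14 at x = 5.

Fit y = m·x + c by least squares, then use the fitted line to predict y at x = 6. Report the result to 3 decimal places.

ŷ = -16.614

The normal equations are: 55·m + 3·c = -156;  3·m + 6·c = -5.
Determinant 55·6 − 3² = 321.
m = ((-156)·6 − 3·(-5))/321 = -307/107; c = (55·(-5) − 3·(-156))/321 = 193/321.
At x = 6: ŷ = (-307/107)·(6) + (193/321)·(1) = -5333/321.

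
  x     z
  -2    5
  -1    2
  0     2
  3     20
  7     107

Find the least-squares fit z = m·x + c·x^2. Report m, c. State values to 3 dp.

The normal equations are: 63·m + 361·c = 797;  361·m + 2499·c = 5445.
(Σx·x = 63, Σx·x^2 = 361, Σx^2·x^2 = 2499, Σx·z = 797, Σx^2·z = 5445.)
Eliminating c: 2499·(row 1) − 361·(row 2) gives 27116·m = 2499·797 − 361·5445 = 26058, so m = 13029/13558.
Then c = (5445 − 361·(13029/13558))/2499 = 27659/13558.

m = 0.961, c = 2.040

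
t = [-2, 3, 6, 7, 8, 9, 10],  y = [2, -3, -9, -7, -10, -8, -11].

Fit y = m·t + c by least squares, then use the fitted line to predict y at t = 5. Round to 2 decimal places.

Forming XᵀX = [[343, 41]; [41, 7]] and Xᵀy = [-378, -46]ᵀ gives XᵀX·[m, c]ᵀ = Xᵀy.
Eliminating c: 7·(row 1) − 41·(row 2) gives 720·m = 7·(-378) − 41·(-46) = -760, so m = -19/18.
Then c = ((-46) − 41·(-19/18))/7 = -7/18.
At t = 5: ŷ = (-19/18)·(5) + (-7/18)·(1) = -17/3.

ŷ = -5.67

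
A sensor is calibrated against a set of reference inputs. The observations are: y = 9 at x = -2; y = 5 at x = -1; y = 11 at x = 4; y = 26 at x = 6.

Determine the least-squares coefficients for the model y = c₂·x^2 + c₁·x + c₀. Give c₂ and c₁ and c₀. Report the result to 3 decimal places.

The normal system AᵀA·[c₂, c₁, c₀]ᵀ = Aᵀy is [[1569, 271, 57]; [271, 57, 7]; [57, 7, 4]]·[c₂, c₁, c₀]ᵀ = [1153, 177, 51]ᵀ.
Row-reducing yields c₂ = 8095/9076, c₁ = -13181/9076, c₀ = 5858/2269.

c₂ = 0.892, c₁ = -1.452, c₀ = 2.582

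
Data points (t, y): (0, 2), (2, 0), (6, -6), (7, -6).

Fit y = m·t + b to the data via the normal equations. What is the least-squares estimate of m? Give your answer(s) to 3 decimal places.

m = -1.237

From the data, Σt·t = 89, Σt = 15, Σ1 = 4.
For Aᵀy: Σt·y = -78, Σy = -10.
AᵀA·[m, b]ᵀ = Aᵀy becomes [[89, 15]; [15, 4]]·[m, b]ᵀ = [-78, -10]ᵀ.
Eliminating b: 4·(row 1) − 15·(row 2) gives 131·m = 4·(-78) − 15·(-10) = -162, so m = -162/131.
Then b = ((-10) − 15·(-162/131))/4 = 280/131.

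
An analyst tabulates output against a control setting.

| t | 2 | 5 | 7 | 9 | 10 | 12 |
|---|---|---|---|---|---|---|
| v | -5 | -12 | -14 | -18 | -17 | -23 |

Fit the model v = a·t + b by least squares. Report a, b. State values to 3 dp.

Entries of XᵀX: Σt·t = 403, Σt = 45, Σ1 = 6.
And Σt·v = -776, Σv = -89.
So XᵀX·[a, b]ᵀ = Xᵀv: [[403, 45]; [45, 6]]·[a, b]ᵀ = [-776, -89]ᵀ.
Eliminating b: 6·(row 1) − 45·(row 2) gives 393·a = 6·(-776) − 45·(-89) = -651, so a = -217/131.
Then b = ((-89) − 45·(-217/131))/6 = -947/393.

a = -1.656, b = -2.410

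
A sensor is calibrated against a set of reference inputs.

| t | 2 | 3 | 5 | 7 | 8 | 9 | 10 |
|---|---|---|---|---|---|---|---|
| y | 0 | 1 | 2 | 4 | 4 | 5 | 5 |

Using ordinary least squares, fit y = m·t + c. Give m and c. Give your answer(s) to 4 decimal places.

m = 0.6495, c = -1.0825

The normal equations are: 332·m + 44·c = 168;  44·m + 7·c = 21.
Determinant 332·7 − 44² = 388.
m = (168·7 − 44·21)/388 = 63/97; c = (332·21 − 44·168)/388 = -105/97.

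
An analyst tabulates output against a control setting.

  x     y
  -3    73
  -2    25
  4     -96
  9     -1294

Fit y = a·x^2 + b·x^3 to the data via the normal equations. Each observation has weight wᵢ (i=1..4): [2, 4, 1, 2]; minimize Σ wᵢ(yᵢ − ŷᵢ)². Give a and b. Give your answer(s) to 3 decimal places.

a = 2.096, b = -2.008

Sums needed: Σwᵢ·x^2·x^2 = 13604, Σwᵢ·x^2·x^3 = 118508, Σwᵢ·x^3·x^3 = 1068692.
For MᵀWy: Σwᵢ·x^2·y = -209450, Σwᵢ·x^3·y = -1897538.
MᵀWM·[a, b]ᵀ = MᵀWy becomes [[13604, 118508]; [118508, 1068692]]·[a, b]ᵀ = [-209450, -1897538]ᵀ.
Eliminating b: 1068692·(row 1) − 118508·(row 2) gives 494339904·a = 1068692·(-209450) − 118508·(-1897538) = 1035893904, so a = 407191/194316.
Then b = ((-1897538) − 118508·(407191/194316))/1068692 = -20679299/10298748.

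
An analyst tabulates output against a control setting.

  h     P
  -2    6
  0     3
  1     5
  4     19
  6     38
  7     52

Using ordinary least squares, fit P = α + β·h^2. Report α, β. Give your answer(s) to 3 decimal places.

α = 3.013, β = 0.990

From the data, Σ1 = 6, Σh^2 = 106, Σh^2·h^2 = 3970.
Right-hand side: ΣP = 123, Σh^2·P = 4249.
So AᵀA·[α, β]ᵀ = AᵀP: [[6, 106]; [106, 3970]]·[α, β]ᵀ = [123, 4249]ᵀ.
Δ = 6·3970 − 106² = 12584.
α = (123·3970 − 106·4249)/12584 = 9479/3146; β = (6·4249 − 106·123)/12584 = 1557/1573.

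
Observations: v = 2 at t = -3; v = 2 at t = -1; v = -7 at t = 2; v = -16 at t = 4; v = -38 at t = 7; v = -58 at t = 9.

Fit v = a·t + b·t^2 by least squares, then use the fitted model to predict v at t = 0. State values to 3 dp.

v̂ = 0.000

Forming MᵀM = [[160, 1116]; [1116, 9316]] and Mᵀv = [-874, -6824]ᵀ gives MᵀM·[a, b]ᵀ = Mᵀv.
Determinant 160·9316 − 1116² = 245104.
a = ((-874)·9316 − 1116·(-6824))/245104 = -65825/30638; b = (160·(-6824) − 1116·(-874))/245104 = -14557/30638.
At t = 0: v̂ = (-65825/30638)·(0) + (-14557/30638)·(0) = 0.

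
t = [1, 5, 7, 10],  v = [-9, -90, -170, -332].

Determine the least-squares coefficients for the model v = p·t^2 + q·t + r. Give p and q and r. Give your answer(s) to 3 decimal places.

p = -3.083, q = -2.028, r = -3.717

The normal equations are: 13027·p + 1469·q + 175·r = -43789;  1469·p + 175·q + 23·r = -4969;  175·p + 23·q + 4·r = -601.
(Σt^2·t^2 = 13027, Σt^2·t = 1469, Σt^2 = 175, Σt·t = 175, Σt = 23, Σ1 = 4, Σt^2·v = -43789, Σt·v = -4969, Σv = -601.)
Solving the 3×3 system (Gaussian elimination) gives p = -31777/10308, q = -6969/3436, r = -19159/5154.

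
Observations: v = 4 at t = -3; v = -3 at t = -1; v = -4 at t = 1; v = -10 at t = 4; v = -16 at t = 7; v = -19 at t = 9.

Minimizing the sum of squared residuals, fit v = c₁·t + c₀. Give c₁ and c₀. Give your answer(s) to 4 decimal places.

c₁ = -1.8377, c₀ = -2.7933

Sums needed: Σt·t = 157, Σt = 17, Σ1 = 6.
Right-hand side: Σt·v = -336, Σv = -48.
So AᵀA·[c₁, c₀]ᵀ = Aᵀv: [[157, 17]; [17, 6]]·[c₁, c₀]ᵀ = [-336, -48]ᵀ.
Eliminating c₀: 6·(row 1) − 17·(row 2) gives 653·c₁ = 6·(-336) − 17·(-48) = -1200, so c₁ = -1200/653.
Then c₀ = ((-48) − 17·(-1200/653))/6 = -1824/653.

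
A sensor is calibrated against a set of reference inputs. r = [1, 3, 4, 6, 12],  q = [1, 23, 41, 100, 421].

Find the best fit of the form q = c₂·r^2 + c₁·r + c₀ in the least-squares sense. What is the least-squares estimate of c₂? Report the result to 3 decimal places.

Setting ∂/∂c₂ … = 0 gives: 22370·c₂ + 2036·c₁ + 206·c₀ = 65088;  2036·c₂ + 206·c₁ + 26·c₀ = 5886;  206·c₂ + 26·c₁ + 5·c₀ = 586.
Row-reducing yields c₂ = 66674/21693, c₁ = -38771/21693, c₀ = -140/1033.

c₂ = 3.074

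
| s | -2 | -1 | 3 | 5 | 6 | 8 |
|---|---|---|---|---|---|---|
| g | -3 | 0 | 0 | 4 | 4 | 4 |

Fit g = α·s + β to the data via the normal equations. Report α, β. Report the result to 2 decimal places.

Normal-equation sums: Σs·s = 139, Σs = 19, Σ1 = 6.
Right-hand side: Σs·g = 82, Σg = 9.
MᵀM·[α, β]ᵀ = Mᵀg becomes [[139, 19]; [19, 6]]·[α, β]ᵀ = [82, 9]ᵀ.
Δ = 139·6 − 19² = 473.
α = (82·6 − 19·9)/473 = 321/473; β = (139·9 − 19·82)/473 = -307/473.

α = 0.68, β = -0.65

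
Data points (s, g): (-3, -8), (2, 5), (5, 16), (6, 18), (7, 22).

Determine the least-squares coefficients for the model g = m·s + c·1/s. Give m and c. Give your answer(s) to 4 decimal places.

Setting ∂/∂m … = 0 gives: 123·m + 5·c = 376;  5·m + (9907/22050)·c = 3047/210.
(Σs·s = 123, Σs·1/s = 5, Σ1/s·1/s = 9907/22050, Σs·g = 376, Σ1/s·g = 3047/210.)
Eliminating c: (9907/22050)·(row 1) − 5·(row 2) gives (222437/7350)·m = (9907/22050)·376 − 5·(3047/210) = 2125357/22050, so m = 2125357/667311.
Then c = ((3047/210) − 5·(2125357/667311))/(9907/22050) = -700665/222437.

m = 3.1850, c = -3.1499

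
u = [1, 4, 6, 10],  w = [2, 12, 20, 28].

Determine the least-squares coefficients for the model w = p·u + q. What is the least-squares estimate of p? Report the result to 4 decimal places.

p = 2.9123

The normal equations are: 153·p + 21·q = 450;  21·p + 4·q = 62.
Δ = 153·4 − 21² = 171.
p = (450·4 − 21·62)/171 = 166/57; q = (153·62 − 21·450)/171 = 4/19.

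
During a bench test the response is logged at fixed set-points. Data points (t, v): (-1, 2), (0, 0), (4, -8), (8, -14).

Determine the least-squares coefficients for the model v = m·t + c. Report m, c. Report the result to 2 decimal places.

Normal-equation sums: Σt·t = 81, Σt = 11, Σ1 = 4.
And Σt·v = -146, Σv = -20.
Eliminating c: 4·(row 1) − 11·(row 2) gives 203·m = 4·(-146) − 11·(-20) = -364, so m = -52/29.
Then c = ((-20) − 11·(-52/29))/4 = -2/29.

m = -1.79, c = -0.07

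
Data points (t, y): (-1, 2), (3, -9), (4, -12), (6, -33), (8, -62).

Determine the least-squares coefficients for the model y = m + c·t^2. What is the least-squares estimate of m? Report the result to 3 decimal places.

m = 2.394

Compute the Gram sums: Σ1 = 5, Σt^2 = 126, Σt^2·t^2 = 5730.
Moment sums: Σy = -114, Σt^2·y = -5427.
So XᵀX·[m, c]ᵀ = Xᵀy: [[5, 126]; [126, 5730]]·[m, c]ᵀ = [-114, -5427]ᵀ.
det = 5·5730 − 126² = 12774.
m = ((-114)·5730 − 126·(-5427))/12774 = 5097/2129; c = (5·(-5427) − 126·(-114))/12774 = -4257/4258.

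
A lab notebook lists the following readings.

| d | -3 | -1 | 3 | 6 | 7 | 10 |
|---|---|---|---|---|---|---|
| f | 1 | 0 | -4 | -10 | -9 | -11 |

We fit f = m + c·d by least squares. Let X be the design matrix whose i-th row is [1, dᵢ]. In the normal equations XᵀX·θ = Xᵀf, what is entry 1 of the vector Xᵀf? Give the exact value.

Entry 1 ↔ basis 1, so (Xᵀf)_{1} = Σᵢ fᵢ = (1)·(1) + (1)·(0) + (1)·(-4) + (1)·(-10) + (1)·(-9) + (1)·(-11) = -33.

-33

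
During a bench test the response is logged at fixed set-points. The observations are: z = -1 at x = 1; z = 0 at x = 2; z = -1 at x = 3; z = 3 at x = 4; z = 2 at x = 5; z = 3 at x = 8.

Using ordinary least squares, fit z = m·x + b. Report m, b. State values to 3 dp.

Normal-equation sums: Σx·x = 119, Σx = 23, Σ1 = 6.
And Σx·z = 42, Σz = 6.
So MᵀM·[m, b]ᵀ = Mᵀz: [[119, 23]; [23, 6]]·[m, b]ᵀ = [42, 6]ᵀ.
Determinant 119·6 − 23² = 185.
m = (42·6 − 23·6)/185 = 114/185; b = (119·6 − 23·42)/185 = -252/185.

m = 0.616, b = -1.362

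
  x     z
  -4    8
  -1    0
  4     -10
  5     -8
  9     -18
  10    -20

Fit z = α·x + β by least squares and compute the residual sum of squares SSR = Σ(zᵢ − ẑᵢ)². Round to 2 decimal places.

SSR = 10.43

From the data, Σx·x = 239, Σx = 23, Σ1 = 6.
Moment sums: Σx·z = -474, Σz = -48.
Δ = 239·6 − 23² = 905.
α = ((-474)·6 − 23·(-48))/905 = -348/181; β = (239·(-48) − 23·(-474))/905 = -114/181.
Residuals: 170/181, -234/181, -304/181, 406/181, -12/181, -26/181; SSR = 1888/181.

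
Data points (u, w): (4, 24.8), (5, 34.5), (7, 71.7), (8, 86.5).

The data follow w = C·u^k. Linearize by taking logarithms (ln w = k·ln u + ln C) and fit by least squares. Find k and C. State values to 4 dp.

Let Y = ln w. Fitting Y = k·ln u + ln C by least squares:
XᵀX = [[12.6227, 7.0211]; [7.0211, 4]], rhs = [27.7386, 15.4844]ᵀ  (here Σln u = 7.0211, Σ(ln u)² = 12.6227, Σln w = 15.4844, Σln u·ln w = 27.7386).
Solving (det = 1.1954): k = 1.87135, ln C = 0.58638, so C = exp(0.58638) = 1.79747.

k = 1.8714, C = 1.7975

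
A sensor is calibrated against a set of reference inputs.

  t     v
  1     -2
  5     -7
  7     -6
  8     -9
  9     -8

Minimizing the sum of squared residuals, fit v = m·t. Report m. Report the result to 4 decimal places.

Compute the Gram sums: Σt·t = 220.
For Aᵀv: Σt·v = -223.
AᵀA·[m]ᵀ = Aᵀv becomes [[220]]·[m]ᵀ = [-223]ᵀ.
m = (-223)/220 = -1.01364.

m = -1.0136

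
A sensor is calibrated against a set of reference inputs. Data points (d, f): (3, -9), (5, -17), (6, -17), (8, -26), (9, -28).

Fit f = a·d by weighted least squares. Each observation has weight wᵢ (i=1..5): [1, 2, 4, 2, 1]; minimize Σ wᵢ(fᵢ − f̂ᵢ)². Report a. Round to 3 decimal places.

a = -3.090

Sums needed: Σwᵢ·d·d = 412.
Moment sums: Σwᵢ·d·f = -1273.
a = (-1273)/412 = -3.08981.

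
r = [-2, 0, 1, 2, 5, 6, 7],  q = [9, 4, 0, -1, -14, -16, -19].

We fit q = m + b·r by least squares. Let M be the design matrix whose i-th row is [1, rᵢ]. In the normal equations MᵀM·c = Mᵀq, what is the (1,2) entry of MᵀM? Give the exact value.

19

Row 1 ↔ basis 1, column 2 ↔ basis r, so (MᵀM)_{1,2} = Σᵢ r = (1)·(-2) + (1)·(0) + (1)·(1) + (1)·(2) + (1)·(5) + (1)·(6) + (1)·(7) = 19.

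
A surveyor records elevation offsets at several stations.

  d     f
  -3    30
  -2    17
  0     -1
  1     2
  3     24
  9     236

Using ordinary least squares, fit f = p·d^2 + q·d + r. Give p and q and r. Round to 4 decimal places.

The normal system AᵀA·[p, q, r]ᵀ = Aᵀf is [[6740, 722, 104]; [722, 104, 8]; [104, 8, 6]]·[p, q, r]ᵀ = [19672, 2074, 308]ᵀ.
Row-reducing yields p = 125/41, q = -354/287, r = 38/287.

p = 3.0488, q = -1.2334, r = 0.1324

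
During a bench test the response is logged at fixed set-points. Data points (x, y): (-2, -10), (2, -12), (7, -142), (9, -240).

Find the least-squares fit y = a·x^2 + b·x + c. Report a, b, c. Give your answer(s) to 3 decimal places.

a = -2.958, b = -0.054, c = 1.256

Setting ∂/∂a … = 0 gives: 8994·a + 1072·b + 138·c = -26486;  1072·a + 138·b + 16·c = -3158;  138·a + 16·b + 4·c = -404.
(Σx^2·x^2 = 8994, Σx^2·x = 1072, Σx^2 = 138, Σx·x = 138, Σx = 16, Σ1 = 4, Σx^2·y = -26486, Σx·y = -3158, Σy = -404.)
Solving the 3×3 system (Gaussian elimination) gives a = -63356/21421, b = -1163/21421, c = 26913/21421.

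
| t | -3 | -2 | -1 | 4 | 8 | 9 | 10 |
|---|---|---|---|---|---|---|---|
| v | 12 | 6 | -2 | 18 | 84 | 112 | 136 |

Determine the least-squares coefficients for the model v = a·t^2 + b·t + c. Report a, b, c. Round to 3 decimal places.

a = 1.472, b = -0.731, c = -2.942

Setting ∂/∂a … = 0 gives: 21011·a + 2269·b + 275·c = 28466;  2269·a + 275·b + 25·c = 3066;  275·a + 25·b + 7·c = 366.
(Σt^2·t^2 = 21011, Σt^2·t = 2269, Σt^2 = 275, Σt·t = 275, Σt = 25, Σ1 = 7, Σt^2·v = 28466, Σt·v = 3066, Σv = 366.)
Solving the 3×3 system (Gaussian elimination) gives a = 154367/104853, b = -76606/104853, c = -14691/4993.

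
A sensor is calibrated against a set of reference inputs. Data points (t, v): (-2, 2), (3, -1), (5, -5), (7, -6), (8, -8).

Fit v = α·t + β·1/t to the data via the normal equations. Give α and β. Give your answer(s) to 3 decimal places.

Setting ∂/∂α … = 0 gives: 151·α + 5·β = -138;  5·α + (308449/705600)·β = -88/21.
(Σt·t = 151, Σt·1/t = 5, Σ1/t·1/t = 308449/705600, Σt·v = -138, Σ1/t·v = -88/21.)
Determinant 151·(308449/705600) − 5² = 28935799/705600.
α = ((-138)·(308449/705600) − 5·(-88/21))/(28935799/705600) = -27781962/28935799; β = (151·(-88/21) − 5·(-138))/(28935799/705600) = 40387200/28935799.

α = -0.960, β = 1.396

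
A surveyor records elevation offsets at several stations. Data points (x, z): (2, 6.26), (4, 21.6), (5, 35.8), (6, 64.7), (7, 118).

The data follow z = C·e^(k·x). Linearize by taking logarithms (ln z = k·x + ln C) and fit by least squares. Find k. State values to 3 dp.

With ln zᵢ as the transformed response and xᵢ as the regressor:
Σx = 24.0000, Σ(x)² = 130.0000, Σln z = 17.4253, Σx·ln z = 92.2622.
Normal system: [[130.0000, 24.0000]; [24.0000, 5]]·[k, ln C]ᵀ = [92.2622, 17.4253]ᵀ.
Solving (det = 74.0000): k = 0.58250, ln C = 0.68907.

k = 0.582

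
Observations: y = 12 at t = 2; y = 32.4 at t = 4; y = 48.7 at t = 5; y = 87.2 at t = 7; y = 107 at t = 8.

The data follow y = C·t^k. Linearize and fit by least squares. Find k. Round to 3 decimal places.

Linearized form: ln y = k·ln t + ln C. From the 5 transformed points,
Sums: Σln t = 7.7142, Σ(ln t)² = 13.1032, Σln y = 18.9898, Σln t·ln y = 31.2095.
Normal system: [[13.1032, 7.7142]; [7.7142, 5]]·[k, ln C]ᵀ = [31.2095, 18.9898]ᵀ.
Solving (det = 6.0066): k = 1.59092, ln C = 1.34342.

k = 1.591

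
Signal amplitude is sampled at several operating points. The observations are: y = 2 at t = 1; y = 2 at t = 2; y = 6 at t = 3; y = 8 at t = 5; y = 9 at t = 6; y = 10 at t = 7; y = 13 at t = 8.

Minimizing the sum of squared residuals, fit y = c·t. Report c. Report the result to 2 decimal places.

c = 1.55

Entries of AᵀA: Σt·t = 188.
And Σt·y = 292.
So AᵀA·[c]ᵀ = Aᵀy: [[188]]·[c]ᵀ = [292]ᵀ.
Hence c = 292 / 188 ≈ 1.55319.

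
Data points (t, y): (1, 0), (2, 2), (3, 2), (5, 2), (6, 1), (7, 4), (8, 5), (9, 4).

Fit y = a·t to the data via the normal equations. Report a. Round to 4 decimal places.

a = 0.4833

AᵀA·[a]ᵀ = Aᵀy reads: 269·a = 130.
a = 130/269 = 0.483271.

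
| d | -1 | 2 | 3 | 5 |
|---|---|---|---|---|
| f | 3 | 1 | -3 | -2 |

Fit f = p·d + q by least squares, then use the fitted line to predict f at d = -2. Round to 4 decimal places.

f̂ = 3.7733

From the data, Σd·d = 39, Σd = 9, Σ1 = 4.
And Σd·f = -20, Σf = -1.
Normal equations: [[39, 9]; [9, 4]]·[p, q]ᵀ = [-20, -1]ᵀ.
det = 39·4 − 9² = 75.
p = ((-20)·4 − 9·(-1))/75 = -71/75; q = (39·(-1) − 9·(-20))/75 = 47/25.
At d = -2: f̂ = (-71/75)·(-2) + (47/25)·(1) = 283/75.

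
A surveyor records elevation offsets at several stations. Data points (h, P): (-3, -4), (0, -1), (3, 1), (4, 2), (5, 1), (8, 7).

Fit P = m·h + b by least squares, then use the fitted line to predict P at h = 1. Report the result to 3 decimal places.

Sums needed: Σh·h = 123, Σh = 17, Σ1 = 6.
Right-hand side: Σh·P = 84, ΣP = 6.
Δ = 123·6 − 17² = 449.
m = (84·6 − 17·6)/449 = 402/449; b = (123·6 − 17·84)/449 = -690/449.
At h = 1: P̂ = (402/449)·(1) + (-690/449)·(1) = -288/449.

P̂ = -0.641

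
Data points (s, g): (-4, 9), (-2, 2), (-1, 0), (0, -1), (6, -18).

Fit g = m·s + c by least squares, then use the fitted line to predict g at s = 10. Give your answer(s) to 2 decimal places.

Entries of AᵀA: Σs·s = 57, Σs = -1, Σ1 = 5.
And Σs·g = -148, Σg = -8.
Eliminating c: 5·(row 1) − (-1)·(row 2) gives 284·m = 5·(-148) − (-1)·(-8) = -748, so m = -187/71.
Then c = ((-8) − (-1)·(-187/71))/5 = -151/71.
At s = 10: ĝ = (-187/71)·(10) + (-151/71)·(1) = -2021/71.

ĝ = -28.46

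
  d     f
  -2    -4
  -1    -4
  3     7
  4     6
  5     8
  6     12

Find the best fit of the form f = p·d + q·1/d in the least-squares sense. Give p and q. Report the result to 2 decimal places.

From the data, Σd·d = 91, Σd·1/d = 6, Σ1/d·1/d = 5369/3600.
And Σd·f = 169, Σ1/d·f = 403/30.
Δ = 91·(5369/3600) − 6² = 358979/3600.
p = (169·(5369/3600) − 6·(403/30))/(358979/3600) = 617201/358979; q = (91·(403/30) − 6·169)/(358979/3600) = 750360/358979.

p = 1.72, q = 2.09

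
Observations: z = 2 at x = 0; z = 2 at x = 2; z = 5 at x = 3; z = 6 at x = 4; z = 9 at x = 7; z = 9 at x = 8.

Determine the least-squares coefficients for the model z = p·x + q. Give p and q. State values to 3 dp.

p = 1.000, q = 1.500

Entries of MᵀM: Σx·x = 142, Σx = 24, Σ1 = 6.
And Σx·z = 178, Σz = 33.
Normal equations: [[142, 24]; [24, 6]]·[p, q]ᵀ = [178, 33]ᵀ.
det = 142·6 − 24² = 276.
p = (178·6 − 24·33)/276 = 1; q = (142·33 − 24·178)/276 = 3/2.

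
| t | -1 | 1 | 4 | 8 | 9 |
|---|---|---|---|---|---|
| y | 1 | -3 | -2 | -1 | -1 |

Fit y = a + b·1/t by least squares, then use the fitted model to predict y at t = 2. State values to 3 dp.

ŷ = -2.019

Entries of XᵀX: Σ1 = 5, Σ1/t = 35/72, Σ1/t·1/t = 10837/5184.
And Σy = -6, Σ1/t·y = -341/72.
Δ = 5·(10837/5184) − (35/72)² = 1655/162.
a = ((-6)·(10837/5184) − (35/72)·(-341/72))/(1655/162) = -53087/52960; b = (5·(-341/72) − (35/72)·(-6))/(1655/162) = -2691/1324.
At t = 2: ŷ = (-53087/52960)·(1) + (-2691/1324)·(1/2) = -106907/52960.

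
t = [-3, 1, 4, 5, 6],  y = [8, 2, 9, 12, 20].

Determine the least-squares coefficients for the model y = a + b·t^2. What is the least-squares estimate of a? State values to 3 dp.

a = 2.014

The normal equations are: 5·a + 87·b = 51;  87·a + 2259·b = 1238.
Δ = 5·2259 − 87² = 3726.
a = (51·2259 − 87·1238)/3726 = 2501/1242; b = (5·1238 − 87·51)/3726 = 1753/3726.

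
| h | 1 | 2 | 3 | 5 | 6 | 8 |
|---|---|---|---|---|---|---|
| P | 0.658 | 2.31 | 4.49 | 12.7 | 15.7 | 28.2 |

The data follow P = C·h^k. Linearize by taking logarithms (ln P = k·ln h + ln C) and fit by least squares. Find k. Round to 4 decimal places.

k = 1.8032

With ln Pᵢ as the transformed response and ln hᵢ as the regressor:
AᵀA = [[11.8122, 7.2724]; [7.2724, 6]], rhs = [18.1987, 10.5551]ᵀ  (here Σln h = 7.2724, Σ(ln h)² = 11.8122, Σln P = 10.5551, Σln h·ln P = 18.1987).
Δ = 11.8122·6 − (7.2724)² = 17.9853; k = (18.1987·6 − 7.2724·10.5551)/17.9853 = 1.80319, ln C = (11.8122·10.5551 − 7.2724·18.1987)/17.9853 = -0.42640.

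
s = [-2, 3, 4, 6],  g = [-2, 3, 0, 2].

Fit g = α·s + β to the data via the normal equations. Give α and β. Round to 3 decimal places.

From the data, Σs·s = 65, Σs = 11, Σ1 = 4.
Moment sums: Σs·g = 25, Σg = 3.
XᵀX·[α, β]ᵀ = Xᵀg becomes [[65, 11]; [11, 4]]·[α, β]ᵀ = [25, 3]ᵀ.
Eliminating β: 4·(row 1) − 11·(row 2) gives 139·α = 4·25 − 11·3 = 67, so α = 67/139.
Then β = (3 − 11·(67/139))/4 = -80/139.

α = 0.482, β = -0.576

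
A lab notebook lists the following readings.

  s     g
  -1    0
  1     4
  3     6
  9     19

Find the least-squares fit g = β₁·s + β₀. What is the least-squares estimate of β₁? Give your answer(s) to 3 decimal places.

β₁ = 1.893

Compute the Gram sums: Σs·s = 92, Σs = 12, Σ1 = 4.
And Σs·g = 193, Σg = 29.
Normal equations: [[92, 12]; [12, 4]]·[β₁, β₀]ᵀ = [193, 29]ᵀ.
det = 92·4 − 12² = 224.
β₁ = (193·4 − 12·29)/224 = 53/28; β₀ = (92·29 − 12·193)/224 = 11/7.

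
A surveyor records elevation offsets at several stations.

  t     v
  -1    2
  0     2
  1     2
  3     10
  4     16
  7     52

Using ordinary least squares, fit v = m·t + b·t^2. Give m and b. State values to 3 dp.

m = -0.141, b = 1.080

Forming AᵀA = [[76, 434]; [434, 2740]] and Aᵀv = [458, 2898]ᵀ gives AᵀA·[m, b]ᵀ = Aᵀv.
Eliminating b: 2740·(row 1) − 434·(row 2) gives 19884·m = 2740·458 − 434·2898 = -2812, so m = -703/4971.
Then b = (2898 − 434·(-703/4971))/2740 = 5369/4971.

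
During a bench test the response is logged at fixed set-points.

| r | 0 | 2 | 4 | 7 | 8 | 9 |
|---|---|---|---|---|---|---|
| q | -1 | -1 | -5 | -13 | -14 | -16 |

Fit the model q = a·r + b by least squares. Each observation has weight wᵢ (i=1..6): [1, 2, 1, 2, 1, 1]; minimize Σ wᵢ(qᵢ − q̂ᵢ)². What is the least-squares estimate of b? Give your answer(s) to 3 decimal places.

b = 1.512

Entries of MᵀWM: Σwᵢ·r·r = 267, Σwᵢ·r = 39, Σwᵢ·1 = 8.
For MᵀWq: Σwᵢ·r·q = -462, Σwᵢ·q = -64.
Normal equations: [[267, 39]; [39, 8]]·[a, b]ᵀ = [-462, -64]ᵀ.
Eliminating b: 8·(row 1) − 39·(row 2) gives 615·a = 8·(-462) − 39·(-64) = -1200, so a = -80/41.
Then b = ((-64) − 39·(-80/41))/8 = 62/41.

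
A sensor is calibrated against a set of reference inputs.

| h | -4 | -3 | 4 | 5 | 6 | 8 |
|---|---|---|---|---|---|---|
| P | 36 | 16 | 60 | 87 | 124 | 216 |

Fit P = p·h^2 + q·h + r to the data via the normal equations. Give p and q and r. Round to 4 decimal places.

p = 3.0435, q = 2.8459, r = -1.9590

Normal-equation sums: Σh^2·h^2 = 6610, Σh^2·h = 826, Σh^2 = 166, Σh·h = 166, Σh = 16, Σ1 = 6.
And Σh^2·P = 22143, Σh·P = 2955, ΣP = 539.
Normal equations: [[6610, 826, 166]; [826, 166, 16]; [166, 16, 6]]·[p, q, r]ᵀ = [22143, 2955, 539]ᵀ.
Inverting the 3×3 Gram matrix, [p, q, r]ᵀ = [31001/10186, 72471/25465, -49886/25465]ᵀ.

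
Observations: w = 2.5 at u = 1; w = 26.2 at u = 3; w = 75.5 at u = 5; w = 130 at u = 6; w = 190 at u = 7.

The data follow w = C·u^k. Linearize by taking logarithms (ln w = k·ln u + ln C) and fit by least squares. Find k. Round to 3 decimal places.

k = 2.203

Linearized form: ln w = k·ln u + ln C. From the 5 transformed points,
XᵀX = [[10.7942, 6.4457]; [6.4457, 5]], rhs = [29.4789, 18.6207]ᵀ  (here Σln u = 6.4457, Σ(ln u)² = 10.7942, Σln w = 18.6207, Σln u·ln w = 29.4789).
Δ = 10.7942·5 − (6.4457)² = 12.4237; k = (29.4789·5 − 6.4457·18.6207)/12.4237 = 2.20308, ln C = (10.7942·18.6207 − 6.4457·29.4789)/12.4237 = 0.88406.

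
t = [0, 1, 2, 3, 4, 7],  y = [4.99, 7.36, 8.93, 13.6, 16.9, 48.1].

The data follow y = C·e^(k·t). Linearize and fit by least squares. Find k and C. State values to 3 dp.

k = 0.319, C = 5.021

Linearized form: ln y = k·t + ln C. From the 6 transformed points,
Σt = 17.0000, Σ(t)² = 79.0000, Σln y = 15.1036, Σt·ln y = 52.6273.
Equations: 79.0000·k + 17.0000·ln C = 52.6273;  17.0000·k + 6·ln C = 15.1036.
Slope k = (n·Σt·ln y − Σt·Σln y)/(n·Σ(t)² − (Σt)²) = (6·52.6273 − 17.0000·15.1036)/185.0000 = 0.31894; ln C = (Σln y − k·Σt)/n = 1.61361, so C = exp(1.61361) = 5.02091.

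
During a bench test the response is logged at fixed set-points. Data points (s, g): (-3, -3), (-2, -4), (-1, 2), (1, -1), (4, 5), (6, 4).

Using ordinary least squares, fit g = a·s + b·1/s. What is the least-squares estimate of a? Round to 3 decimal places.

Compute the Gram sums: Σs·s = 67, Σs·1/s = 6, Σ1/s·1/s = 353/144.
For Xᵀg: Σs·g = 58, Σ1/s·g = 23/12.
So XᵀX·[a, b]ᵀ = Xᵀg: [[67, 6]; [6, 353/144]]·[a, b]ᵀ = [58, 23/12]ᵀ.
Eliminating b: (353/144)·(row 1) − 6·(row 2) gives (18467/144)·a = (353/144)·58 − 6·(23/12) = 9409/72, so a = 18818/18467.
Then b = ((23/12) − 6·(18818/18467))/(353/144) = -31620/18467.

a = 1.019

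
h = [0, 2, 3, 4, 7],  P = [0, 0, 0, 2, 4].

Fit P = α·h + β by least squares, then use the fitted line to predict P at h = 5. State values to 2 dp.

P̂ = 2.33

Setting ∂/∂α … = 0 gives: 78·α + 16·β = 36;  16·α + 5·β = 6.
(Σh·h = 78, Σh = 16, Σ1 = 5, Σh·P = 36, ΣP = 6.)
det = 78·5 − 16² = 134.
α = (36·5 − 16·6)/134 = 42/67; β = (78·6 − 16·36)/134 = -54/67.
At h = 5: P̂ = (42/67)·(5) + (-54/67)·(1) = 156/67.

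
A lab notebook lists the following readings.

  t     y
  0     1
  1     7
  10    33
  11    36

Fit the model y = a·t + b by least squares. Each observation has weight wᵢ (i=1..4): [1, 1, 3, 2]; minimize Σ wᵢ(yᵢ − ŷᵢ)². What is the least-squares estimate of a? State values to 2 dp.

a = 3.06

Sums needed: Σwᵢ·t·t = 543, Σwᵢ·t = 53, Σwᵢ·1 = 7.
For XᵀWy: Σwᵢ·t·y = 1789, Σwᵢ·y = 179.
XᵀWX·[a, b]ᵀ = XᵀWy becomes [[543, 53]; [53, 7]]·[a, b]ᵀ = [1789, 179]ᵀ.
Δ = 543·7 − 53² = 992.
a = (1789·7 − 53·179)/992 = 759/248; b = (543·179 − 53·1789)/992 = 595/248.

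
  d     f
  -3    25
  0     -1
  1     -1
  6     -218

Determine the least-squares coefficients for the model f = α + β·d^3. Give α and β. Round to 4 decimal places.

Entries of AᵀA: Σ1 = 4, Σd^3 = 190, Σd^3·d^3 = 47386.
And Σf = -195, Σd^3·f = -47764.
Eliminating β: 47386·(row 1) − 190·(row 2) gives 153444·α = 47386·(-195) − 190·(-47764) = -165110, so α = -4345/4038.
Then β = ((-47764) − 190·(-4345/4038))/47386 = -77003/76722.

α = -1.0760, β = -1.0037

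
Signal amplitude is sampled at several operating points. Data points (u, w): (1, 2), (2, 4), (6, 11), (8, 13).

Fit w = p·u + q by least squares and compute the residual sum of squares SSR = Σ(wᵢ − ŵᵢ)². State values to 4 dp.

SSR = 0.8397

MᵀM·[p, q]ᵀ = Mᵀw reads: 105·p + 17·q = 180;  17·p + 4·q = 30.
Eliminating q: 4·(row 1) − 17·(row 2) gives 131·p = 4·180 − 17·30 = 210, so p = 210/131.
Then q = (30 − 17·(210/131))/4 = 90/131.
Residuals: -38/131, 14/131, 91/131, -67/131; SSR = 110/131.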